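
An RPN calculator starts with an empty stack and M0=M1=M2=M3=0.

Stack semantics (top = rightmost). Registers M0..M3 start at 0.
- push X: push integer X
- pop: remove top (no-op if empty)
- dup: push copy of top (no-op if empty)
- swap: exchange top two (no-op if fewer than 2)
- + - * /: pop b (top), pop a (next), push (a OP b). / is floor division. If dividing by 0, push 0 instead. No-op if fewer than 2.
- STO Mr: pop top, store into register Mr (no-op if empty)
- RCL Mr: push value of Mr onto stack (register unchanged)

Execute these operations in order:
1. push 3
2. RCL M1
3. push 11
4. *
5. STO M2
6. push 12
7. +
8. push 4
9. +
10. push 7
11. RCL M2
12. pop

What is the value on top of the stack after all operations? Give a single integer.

After op 1 (push 3): stack=[3] mem=[0,0,0,0]
After op 2 (RCL M1): stack=[3,0] mem=[0,0,0,0]
After op 3 (push 11): stack=[3,0,11] mem=[0,0,0,0]
After op 4 (*): stack=[3,0] mem=[0,0,0,0]
After op 5 (STO M2): stack=[3] mem=[0,0,0,0]
After op 6 (push 12): stack=[3,12] mem=[0,0,0,0]
After op 7 (+): stack=[15] mem=[0,0,0,0]
After op 8 (push 4): stack=[15,4] mem=[0,0,0,0]
After op 9 (+): stack=[19] mem=[0,0,0,0]
After op 10 (push 7): stack=[19,7] mem=[0,0,0,0]
After op 11 (RCL M2): stack=[19,7,0] mem=[0,0,0,0]
After op 12 (pop): stack=[19,7] mem=[0,0,0,0]

Answer: 7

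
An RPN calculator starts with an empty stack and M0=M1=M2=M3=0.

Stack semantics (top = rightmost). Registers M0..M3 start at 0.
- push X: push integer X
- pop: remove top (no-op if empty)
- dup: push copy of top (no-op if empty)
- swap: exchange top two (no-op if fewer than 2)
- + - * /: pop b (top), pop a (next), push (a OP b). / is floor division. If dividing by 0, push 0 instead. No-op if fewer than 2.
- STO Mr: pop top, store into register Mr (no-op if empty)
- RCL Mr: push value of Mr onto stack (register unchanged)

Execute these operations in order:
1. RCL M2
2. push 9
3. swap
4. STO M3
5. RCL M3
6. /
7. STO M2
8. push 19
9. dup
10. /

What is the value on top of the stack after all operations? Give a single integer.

After op 1 (RCL M2): stack=[0] mem=[0,0,0,0]
After op 2 (push 9): stack=[0,9] mem=[0,0,0,0]
After op 3 (swap): stack=[9,0] mem=[0,0,0,0]
After op 4 (STO M3): stack=[9] mem=[0,0,0,0]
After op 5 (RCL M3): stack=[9,0] mem=[0,0,0,0]
After op 6 (/): stack=[0] mem=[0,0,0,0]
After op 7 (STO M2): stack=[empty] mem=[0,0,0,0]
After op 8 (push 19): stack=[19] mem=[0,0,0,0]
After op 9 (dup): stack=[19,19] mem=[0,0,0,0]
After op 10 (/): stack=[1] mem=[0,0,0,0]

Answer: 1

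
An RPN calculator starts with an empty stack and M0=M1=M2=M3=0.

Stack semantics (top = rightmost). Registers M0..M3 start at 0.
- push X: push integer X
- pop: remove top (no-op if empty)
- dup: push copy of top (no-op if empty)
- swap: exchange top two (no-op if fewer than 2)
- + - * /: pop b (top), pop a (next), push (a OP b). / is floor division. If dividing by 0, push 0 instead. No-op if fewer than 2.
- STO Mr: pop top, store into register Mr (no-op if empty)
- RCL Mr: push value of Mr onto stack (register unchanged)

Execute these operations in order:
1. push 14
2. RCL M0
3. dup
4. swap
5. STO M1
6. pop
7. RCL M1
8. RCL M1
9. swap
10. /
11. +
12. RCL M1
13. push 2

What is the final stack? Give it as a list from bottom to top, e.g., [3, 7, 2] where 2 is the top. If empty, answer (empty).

Answer: [14, 0, 2]

Derivation:
After op 1 (push 14): stack=[14] mem=[0,0,0,0]
After op 2 (RCL M0): stack=[14,0] mem=[0,0,0,0]
After op 3 (dup): stack=[14,0,0] mem=[0,0,0,0]
After op 4 (swap): stack=[14,0,0] mem=[0,0,0,0]
After op 5 (STO M1): stack=[14,0] mem=[0,0,0,0]
After op 6 (pop): stack=[14] mem=[0,0,0,0]
After op 7 (RCL M1): stack=[14,0] mem=[0,0,0,0]
After op 8 (RCL M1): stack=[14,0,0] mem=[0,0,0,0]
After op 9 (swap): stack=[14,0,0] mem=[0,0,0,0]
After op 10 (/): stack=[14,0] mem=[0,0,0,0]
After op 11 (+): stack=[14] mem=[0,0,0,0]
After op 12 (RCL M1): stack=[14,0] mem=[0,0,0,0]
After op 13 (push 2): stack=[14,0,2] mem=[0,0,0,0]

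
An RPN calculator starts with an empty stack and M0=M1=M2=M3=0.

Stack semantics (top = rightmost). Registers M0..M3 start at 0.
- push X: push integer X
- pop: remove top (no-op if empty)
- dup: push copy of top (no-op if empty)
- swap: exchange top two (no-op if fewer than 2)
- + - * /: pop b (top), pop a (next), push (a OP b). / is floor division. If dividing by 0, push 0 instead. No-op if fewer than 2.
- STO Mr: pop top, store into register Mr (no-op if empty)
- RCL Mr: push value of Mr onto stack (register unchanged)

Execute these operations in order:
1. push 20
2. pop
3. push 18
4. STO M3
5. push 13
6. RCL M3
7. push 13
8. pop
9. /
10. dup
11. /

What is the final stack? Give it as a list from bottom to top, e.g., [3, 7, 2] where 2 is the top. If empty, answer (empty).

After op 1 (push 20): stack=[20] mem=[0,0,0,0]
After op 2 (pop): stack=[empty] mem=[0,0,0,0]
After op 3 (push 18): stack=[18] mem=[0,0,0,0]
After op 4 (STO M3): stack=[empty] mem=[0,0,0,18]
After op 5 (push 13): stack=[13] mem=[0,0,0,18]
After op 6 (RCL M3): stack=[13,18] mem=[0,0,0,18]
After op 7 (push 13): stack=[13,18,13] mem=[0,0,0,18]
After op 8 (pop): stack=[13,18] mem=[0,0,0,18]
After op 9 (/): stack=[0] mem=[0,0,0,18]
After op 10 (dup): stack=[0,0] mem=[0,0,0,18]
After op 11 (/): stack=[0] mem=[0,0,0,18]

Answer: [0]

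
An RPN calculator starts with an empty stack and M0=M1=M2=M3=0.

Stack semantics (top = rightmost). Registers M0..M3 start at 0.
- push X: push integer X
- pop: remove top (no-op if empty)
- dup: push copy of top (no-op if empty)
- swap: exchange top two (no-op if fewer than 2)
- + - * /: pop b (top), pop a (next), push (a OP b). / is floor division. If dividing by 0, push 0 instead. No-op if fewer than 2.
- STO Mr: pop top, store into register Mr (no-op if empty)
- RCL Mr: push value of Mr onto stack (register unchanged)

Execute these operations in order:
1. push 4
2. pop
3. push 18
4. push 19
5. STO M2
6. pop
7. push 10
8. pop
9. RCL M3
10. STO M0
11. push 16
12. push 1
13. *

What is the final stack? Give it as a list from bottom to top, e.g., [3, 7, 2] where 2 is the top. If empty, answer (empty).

Answer: [16]

Derivation:
After op 1 (push 4): stack=[4] mem=[0,0,0,0]
After op 2 (pop): stack=[empty] mem=[0,0,0,0]
After op 3 (push 18): stack=[18] mem=[0,0,0,0]
After op 4 (push 19): stack=[18,19] mem=[0,0,0,0]
After op 5 (STO M2): stack=[18] mem=[0,0,19,0]
After op 6 (pop): stack=[empty] mem=[0,0,19,0]
After op 7 (push 10): stack=[10] mem=[0,0,19,0]
After op 8 (pop): stack=[empty] mem=[0,0,19,0]
After op 9 (RCL M3): stack=[0] mem=[0,0,19,0]
After op 10 (STO M0): stack=[empty] mem=[0,0,19,0]
After op 11 (push 16): stack=[16] mem=[0,0,19,0]
After op 12 (push 1): stack=[16,1] mem=[0,0,19,0]
After op 13 (*): stack=[16] mem=[0,0,19,0]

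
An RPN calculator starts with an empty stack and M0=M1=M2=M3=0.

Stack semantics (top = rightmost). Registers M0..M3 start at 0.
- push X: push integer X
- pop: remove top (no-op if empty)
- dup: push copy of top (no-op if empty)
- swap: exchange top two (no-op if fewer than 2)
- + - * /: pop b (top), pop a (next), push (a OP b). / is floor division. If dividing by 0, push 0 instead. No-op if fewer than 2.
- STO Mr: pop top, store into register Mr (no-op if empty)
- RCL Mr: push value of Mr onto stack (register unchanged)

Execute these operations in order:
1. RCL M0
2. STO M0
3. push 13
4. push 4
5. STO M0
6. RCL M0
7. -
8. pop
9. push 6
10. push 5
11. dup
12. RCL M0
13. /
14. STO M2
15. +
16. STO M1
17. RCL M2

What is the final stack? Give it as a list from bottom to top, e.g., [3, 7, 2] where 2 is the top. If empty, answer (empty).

After op 1 (RCL M0): stack=[0] mem=[0,0,0,0]
After op 2 (STO M0): stack=[empty] mem=[0,0,0,0]
After op 3 (push 13): stack=[13] mem=[0,0,0,0]
After op 4 (push 4): stack=[13,4] mem=[0,0,0,0]
After op 5 (STO M0): stack=[13] mem=[4,0,0,0]
After op 6 (RCL M0): stack=[13,4] mem=[4,0,0,0]
After op 7 (-): stack=[9] mem=[4,0,0,0]
After op 8 (pop): stack=[empty] mem=[4,0,0,0]
After op 9 (push 6): stack=[6] mem=[4,0,0,0]
After op 10 (push 5): stack=[6,5] mem=[4,0,0,0]
After op 11 (dup): stack=[6,5,5] mem=[4,0,0,0]
After op 12 (RCL M0): stack=[6,5,5,4] mem=[4,0,0,0]
After op 13 (/): stack=[6,5,1] mem=[4,0,0,0]
After op 14 (STO M2): stack=[6,5] mem=[4,0,1,0]
After op 15 (+): stack=[11] mem=[4,0,1,0]
After op 16 (STO M1): stack=[empty] mem=[4,11,1,0]
After op 17 (RCL M2): stack=[1] mem=[4,11,1,0]

Answer: [1]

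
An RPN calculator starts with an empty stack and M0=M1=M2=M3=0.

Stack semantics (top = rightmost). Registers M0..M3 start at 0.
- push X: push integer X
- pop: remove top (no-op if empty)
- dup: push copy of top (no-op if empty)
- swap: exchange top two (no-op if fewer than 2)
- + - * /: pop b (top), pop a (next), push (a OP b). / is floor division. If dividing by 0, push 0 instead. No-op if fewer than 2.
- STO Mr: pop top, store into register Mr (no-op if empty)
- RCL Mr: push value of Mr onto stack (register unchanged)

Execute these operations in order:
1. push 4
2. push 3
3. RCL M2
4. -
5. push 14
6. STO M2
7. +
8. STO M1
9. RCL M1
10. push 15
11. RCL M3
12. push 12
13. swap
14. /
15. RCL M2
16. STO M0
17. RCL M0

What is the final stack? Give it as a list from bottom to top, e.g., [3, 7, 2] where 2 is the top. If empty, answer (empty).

After op 1 (push 4): stack=[4] mem=[0,0,0,0]
After op 2 (push 3): stack=[4,3] mem=[0,0,0,0]
After op 3 (RCL M2): stack=[4,3,0] mem=[0,0,0,0]
After op 4 (-): stack=[4,3] mem=[0,0,0,0]
After op 5 (push 14): stack=[4,3,14] mem=[0,0,0,0]
After op 6 (STO M2): stack=[4,3] mem=[0,0,14,0]
After op 7 (+): stack=[7] mem=[0,0,14,0]
After op 8 (STO M1): stack=[empty] mem=[0,7,14,0]
After op 9 (RCL M1): stack=[7] mem=[0,7,14,0]
After op 10 (push 15): stack=[7,15] mem=[0,7,14,0]
After op 11 (RCL M3): stack=[7,15,0] mem=[0,7,14,0]
After op 12 (push 12): stack=[7,15,0,12] mem=[0,7,14,0]
After op 13 (swap): stack=[7,15,12,0] mem=[0,7,14,0]
After op 14 (/): stack=[7,15,0] mem=[0,7,14,0]
After op 15 (RCL M2): stack=[7,15,0,14] mem=[0,7,14,0]
After op 16 (STO M0): stack=[7,15,0] mem=[14,7,14,0]
After op 17 (RCL M0): stack=[7,15,0,14] mem=[14,7,14,0]

Answer: [7, 15, 0, 14]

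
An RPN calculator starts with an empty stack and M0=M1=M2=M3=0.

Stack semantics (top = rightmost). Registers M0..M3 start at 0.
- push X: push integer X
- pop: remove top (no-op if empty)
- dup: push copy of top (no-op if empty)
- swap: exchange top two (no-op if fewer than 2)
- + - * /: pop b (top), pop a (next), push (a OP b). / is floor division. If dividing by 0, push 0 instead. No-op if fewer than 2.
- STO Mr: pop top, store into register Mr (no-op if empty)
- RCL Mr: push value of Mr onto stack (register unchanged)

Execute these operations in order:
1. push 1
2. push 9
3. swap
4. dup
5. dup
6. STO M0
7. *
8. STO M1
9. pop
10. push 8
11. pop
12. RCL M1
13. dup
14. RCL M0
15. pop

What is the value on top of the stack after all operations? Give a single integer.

After op 1 (push 1): stack=[1] mem=[0,0,0,0]
After op 2 (push 9): stack=[1,9] mem=[0,0,0,0]
After op 3 (swap): stack=[9,1] mem=[0,0,0,0]
After op 4 (dup): stack=[9,1,1] mem=[0,0,0,0]
After op 5 (dup): stack=[9,1,1,1] mem=[0,0,0,0]
After op 6 (STO M0): stack=[9,1,1] mem=[1,0,0,0]
After op 7 (*): stack=[9,1] mem=[1,0,0,0]
After op 8 (STO M1): stack=[9] mem=[1,1,0,0]
After op 9 (pop): stack=[empty] mem=[1,1,0,0]
After op 10 (push 8): stack=[8] mem=[1,1,0,0]
After op 11 (pop): stack=[empty] mem=[1,1,0,0]
After op 12 (RCL M1): stack=[1] mem=[1,1,0,0]
After op 13 (dup): stack=[1,1] mem=[1,1,0,0]
After op 14 (RCL M0): stack=[1,1,1] mem=[1,1,0,0]
After op 15 (pop): stack=[1,1] mem=[1,1,0,0]

Answer: 1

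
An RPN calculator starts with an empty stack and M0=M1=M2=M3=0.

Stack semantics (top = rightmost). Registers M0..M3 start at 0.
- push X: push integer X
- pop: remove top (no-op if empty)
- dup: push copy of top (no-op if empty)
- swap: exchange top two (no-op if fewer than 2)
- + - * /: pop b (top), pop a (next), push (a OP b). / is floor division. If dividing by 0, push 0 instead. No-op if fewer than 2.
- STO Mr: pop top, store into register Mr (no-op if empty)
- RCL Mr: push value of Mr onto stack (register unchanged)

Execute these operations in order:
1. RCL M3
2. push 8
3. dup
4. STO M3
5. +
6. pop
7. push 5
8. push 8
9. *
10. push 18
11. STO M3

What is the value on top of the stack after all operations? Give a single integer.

After op 1 (RCL M3): stack=[0] mem=[0,0,0,0]
After op 2 (push 8): stack=[0,8] mem=[0,0,0,0]
After op 3 (dup): stack=[0,8,8] mem=[0,0,0,0]
After op 4 (STO M3): stack=[0,8] mem=[0,0,0,8]
After op 5 (+): stack=[8] mem=[0,0,0,8]
After op 6 (pop): stack=[empty] mem=[0,0,0,8]
After op 7 (push 5): stack=[5] mem=[0,0,0,8]
After op 8 (push 8): stack=[5,8] mem=[0,0,0,8]
After op 9 (*): stack=[40] mem=[0,0,0,8]
After op 10 (push 18): stack=[40,18] mem=[0,0,0,8]
After op 11 (STO M3): stack=[40] mem=[0,0,0,18]

Answer: 40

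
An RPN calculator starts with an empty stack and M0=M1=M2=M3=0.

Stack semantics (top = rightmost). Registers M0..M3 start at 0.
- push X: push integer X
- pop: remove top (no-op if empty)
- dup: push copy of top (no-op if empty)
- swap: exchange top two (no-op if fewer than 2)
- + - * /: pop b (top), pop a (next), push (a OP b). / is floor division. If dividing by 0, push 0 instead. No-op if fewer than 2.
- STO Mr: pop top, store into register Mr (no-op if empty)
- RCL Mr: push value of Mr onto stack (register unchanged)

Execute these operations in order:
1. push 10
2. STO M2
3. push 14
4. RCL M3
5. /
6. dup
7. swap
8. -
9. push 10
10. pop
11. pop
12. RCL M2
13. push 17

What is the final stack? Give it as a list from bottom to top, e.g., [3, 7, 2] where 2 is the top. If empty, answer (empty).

Answer: [10, 17]

Derivation:
After op 1 (push 10): stack=[10] mem=[0,0,0,0]
After op 2 (STO M2): stack=[empty] mem=[0,0,10,0]
After op 3 (push 14): stack=[14] mem=[0,0,10,0]
After op 4 (RCL M3): stack=[14,0] mem=[0,0,10,0]
After op 5 (/): stack=[0] mem=[0,0,10,0]
After op 6 (dup): stack=[0,0] mem=[0,0,10,0]
After op 7 (swap): stack=[0,0] mem=[0,0,10,0]
After op 8 (-): stack=[0] mem=[0,0,10,0]
After op 9 (push 10): stack=[0,10] mem=[0,0,10,0]
After op 10 (pop): stack=[0] mem=[0,0,10,0]
After op 11 (pop): stack=[empty] mem=[0,0,10,0]
After op 12 (RCL M2): stack=[10] mem=[0,0,10,0]
After op 13 (push 17): stack=[10,17] mem=[0,0,10,0]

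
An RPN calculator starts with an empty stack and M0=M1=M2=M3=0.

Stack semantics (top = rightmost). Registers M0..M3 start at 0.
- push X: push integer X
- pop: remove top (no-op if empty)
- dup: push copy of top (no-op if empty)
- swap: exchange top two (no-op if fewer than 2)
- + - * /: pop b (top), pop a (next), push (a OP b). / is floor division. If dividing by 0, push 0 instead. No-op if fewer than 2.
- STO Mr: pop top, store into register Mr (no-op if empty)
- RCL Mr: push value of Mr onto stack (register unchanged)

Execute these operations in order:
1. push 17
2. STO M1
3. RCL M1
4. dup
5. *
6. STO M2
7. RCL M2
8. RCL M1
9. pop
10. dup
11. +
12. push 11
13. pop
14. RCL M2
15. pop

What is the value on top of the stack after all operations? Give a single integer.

After op 1 (push 17): stack=[17] mem=[0,0,0,0]
After op 2 (STO M1): stack=[empty] mem=[0,17,0,0]
After op 3 (RCL M1): stack=[17] mem=[0,17,0,0]
After op 4 (dup): stack=[17,17] mem=[0,17,0,0]
After op 5 (*): stack=[289] mem=[0,17,0,0]
After op 6 (STO M2): stack=[empty] mem=[0,17,289,0]
After op 7 (RCL M2): stack=[289] mem=[0,17,289,0]
After op 8 (RCL M1): stack=[289,17] mem=[0,17,289,0]
After op 9 (pop): stack=[289] mem=[0,17,289,0]
After op 10 (dup): stack=[289,289] mem=[0,17,289,0]
After op 11 (+): stack=[578] mem=[0,17,289,0]
After op 12 (push 11): stack=[578,11] mem=[0,17,289,0]
After op 13 (pop): stack=[578] mem=[0,17,289,0]
After op 14 (RCL M2): stack=[578,289] mem=[0,17,289,0]
After op 15 (pop): stack=[578] mem=[0,17,289,0]

Answer: 578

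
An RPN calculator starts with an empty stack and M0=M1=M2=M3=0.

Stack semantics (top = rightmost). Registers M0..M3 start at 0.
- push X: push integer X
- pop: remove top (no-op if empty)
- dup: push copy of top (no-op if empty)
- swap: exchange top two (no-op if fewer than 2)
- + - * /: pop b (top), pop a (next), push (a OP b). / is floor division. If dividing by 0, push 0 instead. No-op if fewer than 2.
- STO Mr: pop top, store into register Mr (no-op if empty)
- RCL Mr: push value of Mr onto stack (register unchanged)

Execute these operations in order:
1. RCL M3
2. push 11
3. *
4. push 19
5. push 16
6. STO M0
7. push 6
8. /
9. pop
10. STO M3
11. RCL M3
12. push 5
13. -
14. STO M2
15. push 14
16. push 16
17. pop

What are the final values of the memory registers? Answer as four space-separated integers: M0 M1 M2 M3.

After op 1 (RCL M3): stack=[0] mem=[0,0,0,0]
After op 2 (push 11): stack=[0,11] mem=[0,0,0,0]
After op 3 (*): stack=[0] mem=[0,0,0,0]
After op 4 (push 19): stack=[0,19] mem=[0,0,0,0]
After op 5 (push 16): stack=[0,19,16] mem=[0,0,0,0]
After op 6 (STO M0): stack=[0,19] mem=[16,0,0,0]
After op 7 (push 6): stack=[0,19,6] mem=[16,0,0,0]
After op 8 (/): stack=[0,3] mem=[16,0,0,0]
After op 9 (pop): stack=[0] mem=[16,0,0,0]
After op 10 (STO M3): stack=[empty] mem=[16,0,0,0]
After op 11 (RCL M3): stack=[0] mem=[16,0,0,0]
After op 12 (push 5): stack=[0,5] mem=[16,0,0,0]
After op 13 (-): stack=[-5] mem=[16,0,0,0]
After op 14 (STO M2): stack=[empty] mem=[16,0,-5,0]
After op 15 (push 14): stack=[14] mem=[16,0,-5,0]
After op 16 (push 16): stack=[14,16] mem=[16,0,-5,0]
After op 17 (pop): stack=[14] mem=[16,0,-5,0]

Answer: 16 0 -5 0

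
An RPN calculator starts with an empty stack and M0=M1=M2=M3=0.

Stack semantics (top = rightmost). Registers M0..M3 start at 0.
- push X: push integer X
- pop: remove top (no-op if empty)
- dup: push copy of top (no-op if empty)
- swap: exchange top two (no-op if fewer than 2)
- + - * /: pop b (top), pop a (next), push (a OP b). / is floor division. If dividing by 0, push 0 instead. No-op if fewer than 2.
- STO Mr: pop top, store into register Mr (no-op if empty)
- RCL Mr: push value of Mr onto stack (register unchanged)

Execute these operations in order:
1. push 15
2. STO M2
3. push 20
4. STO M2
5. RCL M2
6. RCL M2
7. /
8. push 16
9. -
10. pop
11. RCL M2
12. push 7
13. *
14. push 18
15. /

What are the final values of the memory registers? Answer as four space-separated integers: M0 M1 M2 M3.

Answer: 0 0 20 0

Derivation:
After op 1 (push 15): stack=[15] mem=[0,0,0,0]
After op 2 (STO M2): stack=[empty] mem=[0,0,15,0]
After op 3 (push 20): stack=[20] mem=[0,0,15,0]
After op 4 (STO M2): stack=[empty] mem=[0,0,20,0]
After op 5 (RCL M2): stack=[20] mem=[0,0,20,0]
After op 6 (RCL M2): stack=[20,20] mem=[0,0,20,0]
After op 7 (/): stack=[1] mem=[0,0,20,0]
After op 8 (push 16): stack=[1,16] mem=[0,0,20,0]
After op 9 (-): stack=[-15] mem=[0,0,20,0]
After op 10 (pop): stack=[empty] mem=[0,0,20,0]
After op 11 (RCL M2): stack=[20] mem=[0,0,20,0]
After op 12 (push 7): stack=[20,7] mem=[0,0,20,0]
After op 13 (*): stack=[140] mem=[0,0,20,0]
After op 14 (push 18): stack=[140,18] mem=[0,0,20,0]
After op 15 (/): stack=[7] mem=[0,0,20,0]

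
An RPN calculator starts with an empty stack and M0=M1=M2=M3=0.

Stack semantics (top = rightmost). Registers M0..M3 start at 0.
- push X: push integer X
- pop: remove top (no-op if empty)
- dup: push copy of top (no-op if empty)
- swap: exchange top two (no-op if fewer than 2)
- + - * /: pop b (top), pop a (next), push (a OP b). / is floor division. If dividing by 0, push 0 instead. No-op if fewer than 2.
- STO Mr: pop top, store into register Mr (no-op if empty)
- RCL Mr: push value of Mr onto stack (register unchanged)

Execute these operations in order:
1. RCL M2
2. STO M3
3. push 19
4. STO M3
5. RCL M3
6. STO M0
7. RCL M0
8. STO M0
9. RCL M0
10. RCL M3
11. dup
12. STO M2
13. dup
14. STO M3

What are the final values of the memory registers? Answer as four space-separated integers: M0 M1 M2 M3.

Answer: 19 0 19 19

Derivation:
After op 1 (RCL M2): stack=[0] mem=[0,0,0,0]
After op 2 (STO M3): stack=[empty] mem=[0,0,0,0]
After op 3 (push 19): stack=[19] mem=[0,0,0,0]
After op 4 (STO M3): stack=[empty] mem=[0,0,0,19]
After op 5 (RCL M3): stack=[19] mem=[0,0,0,19]
After op 6 (STO M0): stack=[empty] mem=[19,0,0,19]
After op 7 (RCL M0): stack=[19] mem=[19,0,0,19]
After op 8 (STO M0): stack=[empty] mem=[19,0,0,19]
After op 9 (RCL M0): stack=[19] mem=[19,0,0,19]
After op 10 (RCL M3): stack=[19,19] mem=[19,0,0,19]
After op 11 (dup): stack=[19,19,19] mem=[19,0,0,19]
After op 12 (STO M2): stack=[19,19] mem=[19,0,19,19]
After op 13 (dup): stack=[19,19,19] mem=[19,0,19,19]
After op 14 (STO M3): stack=[19,19] mem=[19,0,19,19]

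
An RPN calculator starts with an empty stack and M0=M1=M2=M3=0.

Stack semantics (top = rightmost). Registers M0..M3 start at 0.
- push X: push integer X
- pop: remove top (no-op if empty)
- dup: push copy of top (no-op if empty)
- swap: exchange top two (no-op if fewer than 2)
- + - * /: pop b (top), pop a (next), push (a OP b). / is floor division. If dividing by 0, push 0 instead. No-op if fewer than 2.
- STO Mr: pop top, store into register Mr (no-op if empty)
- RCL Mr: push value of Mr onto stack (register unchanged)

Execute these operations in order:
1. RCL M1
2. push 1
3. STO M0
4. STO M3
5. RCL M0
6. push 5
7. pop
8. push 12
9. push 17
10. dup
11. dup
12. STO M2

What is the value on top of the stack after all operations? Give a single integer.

After op 1 (RCL M1): stack=[0] mem=[0,0,0,0]
After op 2 (push 1): stack=[0,1] mem=[0,0,0,0]
After op 3 (STO M0): stack=[0] mem=[1,0,0,0]
After op 4 (STO M3): stack=[empty] mem=[1,0,0,0]
After op 5 (RCL M0): stack=[1] mem=[1,0,0,0]
After op 6 (push 5): stack=[1,5] mem=[1,0,0,0]
After op 7 (pop): stack=[1] mem=[1,0,0,0]
After op 8 (push 12): stack=[1,12] mem=[1,0,0,0]
After op 9 (push 17): stack=[1,12,17] mem=[1,0,0,0]
After op 10 (dup): stack=[1,12,17,17] mem=[1,0,0,0]
After op 11 (dup): stack=[1,12,17,17,17] mem=[1,0,0,0]
After op 12 (STO M2): stack=[1,12,17,17] mem=[1,0,17,0]

Answer: 17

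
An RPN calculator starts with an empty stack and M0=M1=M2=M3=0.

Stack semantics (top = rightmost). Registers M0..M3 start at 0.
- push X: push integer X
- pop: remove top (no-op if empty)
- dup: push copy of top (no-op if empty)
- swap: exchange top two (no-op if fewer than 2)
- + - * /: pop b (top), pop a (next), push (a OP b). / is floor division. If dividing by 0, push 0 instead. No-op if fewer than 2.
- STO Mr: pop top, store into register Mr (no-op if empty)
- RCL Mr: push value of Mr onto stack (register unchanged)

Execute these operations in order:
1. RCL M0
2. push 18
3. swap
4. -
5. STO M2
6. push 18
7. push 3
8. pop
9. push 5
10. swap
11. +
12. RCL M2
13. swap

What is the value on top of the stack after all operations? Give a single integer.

Answer: 23

Derivation:
After op 1 (RCL M0): stack=[0] mem=[0,0,0,0]
After op 2 (push 18): stack=[0,18] mem=[0,0,0,0]
After op 3 (swap): stack=[18,0] mem=[0,0,0,0]
After op 4 (-): stack=[18] mem=[0,0,0,0]
After op 5 (STO M2): stack=[empty] mem=[0,0,18,0]
After op 6 (push 18): stack=[18] mem=[0,0,18,0]
After op 7 (push 3): stack=[18,3] mem=[0,0,18,0]
After op 8 (pop): stack=[18] mem=[0,0,18,0]
After op 9 (push 5): stack=[18,5] mem=[0,0,18,0]
After op 10 (swap): stack=[5,18] mem=[0,0,18,0]
After op 11 (+): stack=[23] mem=[0,0,18,0]
After op 12 (RCL M2): stack=[23,18] mem=[0,0,18,0]
After op 13 (swap): stack=[18,23] mem=[0,0,18,0]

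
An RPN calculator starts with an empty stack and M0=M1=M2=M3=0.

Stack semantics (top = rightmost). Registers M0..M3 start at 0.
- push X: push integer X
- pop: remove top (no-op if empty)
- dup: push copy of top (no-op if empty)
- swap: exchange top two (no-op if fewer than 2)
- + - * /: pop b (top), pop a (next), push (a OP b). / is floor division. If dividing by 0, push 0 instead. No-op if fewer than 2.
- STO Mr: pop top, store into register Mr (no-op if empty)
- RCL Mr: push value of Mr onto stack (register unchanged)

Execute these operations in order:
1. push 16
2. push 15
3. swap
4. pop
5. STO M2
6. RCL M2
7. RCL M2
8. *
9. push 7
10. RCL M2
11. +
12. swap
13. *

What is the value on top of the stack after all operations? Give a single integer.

Answer: 4950

Derivation:
After op 1 (push 16): stack=[16] mem=[0,0,0,0]
After op 2 (push 15): stack=[16,15] mem=[0,0,0,0]
After op 3 (swap): stack=[15,16] mem=[0,0,0,0]
After op 4 (pop): stack=[15] mem=[0,0,0,0]
After op 5 (STO M2): stack=[empty] mem=[0,0,15,0]
After op 6 (RCL M2): stack=[15] mem=[0,0,15,0]
After op 7 (RCL M2): stack=[15,15] mem=[0,0,15,0]
After op 8 (*): stack=[225] mem=[0,0,15,0]
After op 9 (push 7): stack=[225,7] mem=[0,0,15,0]
After op 10 (RCL M2): stack=[225,7,15] mem=[0,0,15,0]
After op 11 (+): stack=[225,22] mem=[0,0,15,0]
After op 12 (swap): stack=[22,225] mem=[0,0,15,0]
After op 13 (*): stack=[4950] mem=[0,0,15,0]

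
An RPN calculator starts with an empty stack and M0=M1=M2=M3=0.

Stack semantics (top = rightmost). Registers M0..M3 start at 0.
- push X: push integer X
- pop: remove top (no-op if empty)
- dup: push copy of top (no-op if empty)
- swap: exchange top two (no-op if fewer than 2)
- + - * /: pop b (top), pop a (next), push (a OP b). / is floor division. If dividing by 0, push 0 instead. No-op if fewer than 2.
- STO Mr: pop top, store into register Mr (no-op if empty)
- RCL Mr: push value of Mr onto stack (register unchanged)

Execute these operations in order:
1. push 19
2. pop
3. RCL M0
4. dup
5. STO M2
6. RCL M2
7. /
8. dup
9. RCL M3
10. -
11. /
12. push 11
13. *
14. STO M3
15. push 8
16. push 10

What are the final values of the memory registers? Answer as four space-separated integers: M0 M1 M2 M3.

After op 1 (push 19): stack=[19] mem=[0,0,0,0]
After op 2 (pop): stack=[empty] mem=[0,0,0,0]
After op 3 (RCL M0): stack=[0] mem=[0,0,0,0]
After op 4 (dup): stack=[0,0] mem=[0,0,0,0]
After op 5 (STO M2): stack=[0] mem=[0,0,0,0]
After op 6 (RCL M2): stack=[0,0] mem=[0,0,0,0]
After op 7 (/): stack=[0] mem=[0,0,0,0]
After op 8 (dup): stack=[0,0] mem=[0,0,0,0]
After op 9 (RCL M3): stack=[0,0,0] mem=[0,0,0,0]
After op 10 (-): stack=[0,0] mem=[0,0,0,0]
After op 11 (/): stack=[0] mem=[0,0,0,0]
After op 12 (push 11): stack=[0,11] mem=[0,0,0,0]
After op 13 (*): stack=[0] mem=[0,0,0,0]
After op 14 (STO M3): stack=[empty] mem=[0,0,0,0]
After op 15 (push 8): stack=[8] mem=[0,0,0,0]
After op 16 (push 10): stack=[8,10] mem=[0,0,0,0]

Answer: 0 0 0 0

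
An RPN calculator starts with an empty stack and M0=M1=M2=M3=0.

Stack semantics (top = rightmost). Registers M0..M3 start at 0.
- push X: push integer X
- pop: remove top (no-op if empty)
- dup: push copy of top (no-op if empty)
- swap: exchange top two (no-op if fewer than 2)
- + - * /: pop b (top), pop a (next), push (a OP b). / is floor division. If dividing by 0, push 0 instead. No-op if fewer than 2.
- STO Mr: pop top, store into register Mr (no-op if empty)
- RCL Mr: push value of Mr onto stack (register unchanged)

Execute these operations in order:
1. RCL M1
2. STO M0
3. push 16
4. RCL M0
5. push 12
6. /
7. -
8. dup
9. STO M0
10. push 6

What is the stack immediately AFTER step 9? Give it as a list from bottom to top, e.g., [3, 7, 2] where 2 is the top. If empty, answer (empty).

After op 1 (RCL M1): stack=[0] mem=[0,0,0,0]
After op 2 (STO M0): stack=[empty] mem=[0,0,0,0]
After op 3 (push 16): stack=[16] mem=[0,0,0,0]
After op 4 (RCL M0): stack=[16,0] mem=[0,0,0,0]
After op 5 (push 12): stack=[16,0,12] mem=[0,0,0,0]
After op 6 (/): stack=[16,0] mem=[0,0,0,0]
After op 7 (-): stack=[16] mem=[0,0,0,0]
After op 8 (dup): stack=[16,16] mem=[0,0,0,0]
After op 9 (STO M0): stack=[16] mem=[16,0,0,0]

[16]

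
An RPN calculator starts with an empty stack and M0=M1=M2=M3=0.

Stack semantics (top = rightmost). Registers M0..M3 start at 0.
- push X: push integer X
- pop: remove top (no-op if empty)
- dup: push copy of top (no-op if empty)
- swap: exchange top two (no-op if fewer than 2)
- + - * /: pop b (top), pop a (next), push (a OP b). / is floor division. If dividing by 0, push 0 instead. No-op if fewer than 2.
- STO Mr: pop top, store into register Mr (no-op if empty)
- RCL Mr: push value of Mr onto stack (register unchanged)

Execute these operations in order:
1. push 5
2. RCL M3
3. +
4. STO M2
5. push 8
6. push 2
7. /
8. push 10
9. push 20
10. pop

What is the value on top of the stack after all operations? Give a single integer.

Answer: 10

Derivation:
After op 1 (push 5): stack=[5] mem=[0,0,0,0]
After op 2 (RCL M3): stack=[5,0] mem=[0,0,0,0]
After op 3 (+): stack=[5] mem=[0,0,0,0]
After op 4 (STO M2): stack=[empty] mem=[0,0,5,0]
After op 5 (push 8): stack=[8] mem=[0,0,5,0]
After op 6 (push 2): stack=[8,2] mem=[0,0,5,0]
After op 7 (/): stack=[4] mem=[0,0,5,0]
After op 8 (push 10): stack=[4,10] mem=[0,0,5,0]
After op 9 (push 20): stack=[4,10,20] mem=[0,0,5,0]
After op 10 (pop): stack=[4,10] mem=[0,0,5,0]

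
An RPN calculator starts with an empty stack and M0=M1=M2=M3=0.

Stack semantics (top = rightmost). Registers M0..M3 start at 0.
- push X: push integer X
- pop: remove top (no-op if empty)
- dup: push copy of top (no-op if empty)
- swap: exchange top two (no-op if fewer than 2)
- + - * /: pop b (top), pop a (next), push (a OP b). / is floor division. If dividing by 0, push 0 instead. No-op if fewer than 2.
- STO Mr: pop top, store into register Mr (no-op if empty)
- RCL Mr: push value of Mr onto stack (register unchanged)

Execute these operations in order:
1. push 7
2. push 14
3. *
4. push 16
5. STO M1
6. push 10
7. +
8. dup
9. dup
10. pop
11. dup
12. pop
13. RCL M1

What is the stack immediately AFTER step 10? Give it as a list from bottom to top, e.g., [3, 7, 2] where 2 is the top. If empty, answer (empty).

After op 1 (push 7): stack=[7] mem=[0,0,0,0]
After op 2 (push 14): stack=[7,14] mem=[0,0,0,0]
After op 3 (*): stack=[98] mem=[0,0,0,0]
After op 4 (push 16): stack=[98,16] mem=[0,0,0,0]
After op 5 (STO M1): stack=[98] mem=[0,16,0,0]
After op 6 (push 10): stack=[98,10] mem=[0,16,0,0]
After op 7 (+): stack=[108] mem=[0,16,0,0]
After op 8 (dup): stack=[108,108] mem=[0,16,0,0]
After op 9 (dup): stack=[108,108,108] mem=[0,16,0,0]
After op 10 (pop): stack=[108,108] mem=[0,16,0,0]

[108, 108]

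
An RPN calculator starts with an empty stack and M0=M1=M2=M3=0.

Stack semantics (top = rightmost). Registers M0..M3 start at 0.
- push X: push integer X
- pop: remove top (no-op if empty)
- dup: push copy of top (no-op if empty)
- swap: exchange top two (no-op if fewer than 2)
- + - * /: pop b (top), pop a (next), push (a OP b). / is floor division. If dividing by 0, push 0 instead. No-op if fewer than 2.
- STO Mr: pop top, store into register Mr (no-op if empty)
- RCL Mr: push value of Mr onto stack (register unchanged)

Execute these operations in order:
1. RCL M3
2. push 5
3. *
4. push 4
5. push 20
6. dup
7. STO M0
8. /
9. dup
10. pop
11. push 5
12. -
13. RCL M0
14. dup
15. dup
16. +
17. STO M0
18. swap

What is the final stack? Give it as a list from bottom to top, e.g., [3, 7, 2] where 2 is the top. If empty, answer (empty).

After op 1 (RCL M3): stack=[0] mem=[0,0,0,0]
After op 2 (push 5): stack=[0,5] mem=[0,0,0,0]
After op 3 (*): stack=[0] mem=[0,0,0,0]
After op 4 (push 4): stack=[0,4] mem=[0,0,0,0]
After op 5 (push 20): stack=[0,4,20] mem=[0,0,0,0]
After op 6 (dup): stack=[0,4,20,20] mem=[0,0,0,0]
After op 7 (STO M0): stack=[0,4,20] mem=[20,0,0,0]
After op 8 (/): stack=[0,0] mem=[20,0,0,0]
After op 9 (dup): stack=[0,0,0] mem=[20,0,0,0]
After op 10 (pop): stack=[0,0] mem=[20,0,0,0]
After op 11 (push 5): stack=[0,0,5] mem=[20,0,0,0]
After op 12 (-): stack=[0,-5] mem=[20,0,0,0]
After op 13 (RCL M0): stack=[0,-5,20] mem=[20,0,0,0]
After op 14 (dup): stack=[0,-5,20,20] mem=[20,0,0,0]
After op 15 (dup): stack=[0,-5,20,20,20] mem=[20,0,0,0]
After op 16 (+): stack=[0,-5,20,40] mem=[20,0,0,0]
After op 17 (STO M0): stack=[0,-5,20] mem=[40,0,0,0]
After op 18 (swap): stack=[0,20,-5] mem=[40,0,0,0]

Answer: [0, 20, -5]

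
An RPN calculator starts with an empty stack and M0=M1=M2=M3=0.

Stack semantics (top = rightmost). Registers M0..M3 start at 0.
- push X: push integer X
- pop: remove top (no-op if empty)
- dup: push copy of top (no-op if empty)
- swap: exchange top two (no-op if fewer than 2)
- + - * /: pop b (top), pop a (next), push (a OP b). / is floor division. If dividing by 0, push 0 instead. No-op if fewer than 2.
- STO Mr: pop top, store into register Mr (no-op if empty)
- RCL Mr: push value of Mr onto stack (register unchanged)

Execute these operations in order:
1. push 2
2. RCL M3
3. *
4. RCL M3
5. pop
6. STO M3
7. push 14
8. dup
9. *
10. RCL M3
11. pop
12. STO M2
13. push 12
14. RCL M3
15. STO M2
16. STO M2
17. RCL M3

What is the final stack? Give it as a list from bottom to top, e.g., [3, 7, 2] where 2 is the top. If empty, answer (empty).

Answer: [0]

Derivation:
After op 1 (push 2): stack=[2] mem=[0,0,0,0]
After op 2 (RCL M3): stack=[2,0] mem=[0,0,0,0]
After op 3 (*): stack=[0] mem=[0,0,0,0]
After op 4 (RCL M3): stack=[0,0] mem=[0,0,0,0]
After op 5 (pop): stack=[0] mem=[0,0,0,0]
After op 6 (STO M3): stack=[empty] mem=[0,0,0,0]
After op 7 (push 14): stack=[14] mem=[0,0,0,0]
After op 8 (dup): stack=[14,14] mem=[0,0,0,0]
After op 9 (*): stack=[196] mem=[0,0,0,0]
After op 10 (RCL M3): stack=[196,0] mem=[0,0,0,0]
After op 11 (pop): stack=[196] mem=[0,0,0,0]
After op 12 (STO M2): stack=[empty] mem=[0,0,196,0]
After op 13 (push 12): stack=[12] mem=[0,0,196,0]
After op 14 (RCL M3): stack=[12,0] mem=[0,0,196,0]
After op 15 (STO M2): stack=[12] mem=[0,0,0,0]
After op 16 (STO M2): stack=[empty] mem=[0,0,12,0]
After op 17 (RCL M3): stack=[0] mem=[0,0,12,0]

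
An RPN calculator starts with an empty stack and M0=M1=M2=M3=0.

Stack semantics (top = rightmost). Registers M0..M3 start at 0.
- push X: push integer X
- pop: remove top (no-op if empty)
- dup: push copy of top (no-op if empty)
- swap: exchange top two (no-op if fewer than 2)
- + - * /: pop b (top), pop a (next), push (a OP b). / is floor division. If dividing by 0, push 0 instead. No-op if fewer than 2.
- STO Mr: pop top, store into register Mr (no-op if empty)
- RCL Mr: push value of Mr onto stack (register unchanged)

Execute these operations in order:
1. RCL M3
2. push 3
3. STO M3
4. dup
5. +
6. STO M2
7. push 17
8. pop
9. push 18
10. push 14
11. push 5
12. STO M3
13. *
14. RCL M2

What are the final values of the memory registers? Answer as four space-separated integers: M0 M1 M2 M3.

After op 1 (RCL M3): stack=[0] mem=[0,0,0,0]
After op 2 (push 3): stack=[0,3] mem=[0,0,0,0]
After op 3 (STO M3): stack=[0] mem=[0,0,0,3]
After op 4 (dup): stack=[0,0] mem=[0,0,0,3]
After op 5 (+): stack=[0] mem=[0,0,0,3]
After op 6 (STO M2): stack=[empty] mem=[0,0,0,3]
After op 7 (push 17): stack=[17] mem=[0,0,0,3]
After op 8 (pop): stack=[empty] mem=[0,0,0,3]
After op 9 (push 18): stack=[18] mem=[0,0,0,3]
After op 10 (push 14): stack=[18,14] mem=[0,0,0,3]
After op 11 (push 5): stack=[18,14,5] mem=[0,0,0,3]
After op 12 (STO M3): stack=[18,14] mem=[0,0,0,5]
After op 13 (*): stack=[252] mem=[0,0,0,5]
After op 14 (RCL M2): stack=[252,0] mem=[0,0,0,5]

Answer: 0 0 0 5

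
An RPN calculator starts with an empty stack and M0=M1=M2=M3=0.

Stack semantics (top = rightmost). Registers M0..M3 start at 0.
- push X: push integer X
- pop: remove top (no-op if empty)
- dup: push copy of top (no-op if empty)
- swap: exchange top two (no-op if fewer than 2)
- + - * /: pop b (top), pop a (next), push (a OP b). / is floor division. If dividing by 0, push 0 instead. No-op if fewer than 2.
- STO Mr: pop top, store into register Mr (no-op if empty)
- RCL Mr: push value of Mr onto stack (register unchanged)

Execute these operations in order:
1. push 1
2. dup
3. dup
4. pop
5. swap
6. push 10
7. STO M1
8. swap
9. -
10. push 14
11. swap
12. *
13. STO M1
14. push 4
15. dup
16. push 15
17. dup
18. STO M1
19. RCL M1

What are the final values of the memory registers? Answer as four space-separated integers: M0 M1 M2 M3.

Answer: 0 15 0 0

Derivation:
After op 1 (push 1): stack=[1] mem=[0,0,0,0]
After op 2 (dup): stack=[1,1] mem=[0,0,0,0]
After op 3 (dup): stack=[1,1,1] mem=[0,0,0,0]
After op 4 (pop): stack=[1,1] mem=[0,0,0,0]
After op 5 (swap): stack=[1,1] mem=[0,0,0,0]
After op 6 (push 10): stack=[1,1,10] mem=[0,0,0,0]
After op 7 (STO M1): stack=[1,1] mem=[0,10,0,0]
After op 8 (swap): stack=[1,1] mem=[0,10,0,0]
After op 9 (-): stack=[0] mem=[0,10,0,0]
After op 10 (push 14): stack=[0,14] mem=[0,10,0,0]
After op 11 (swap): stack=[14,0] mem=[0,10,0,0]
After op 12 (*): stack=[0] mem=[0,10,0,0]
After op 13 (STO M1): stack=[empty] mem=[0,0,0,0]
After op 14 (push 4): stack=[4] mem=[0,0,0,0]
After op 15 (dup): stack=[4,4] mem=[0,0,0,0]
After op 16 (push 15): stack=[4,4,15] mem=[0,0,0,0]
After op 17 (dup): stack=[4,4,15,15] mem=[0,0,0,0]
After op 18 (STO M1): stack=[4,4,15] mem=[0,15,0,0]
After op 19 (RCL M1): stack=[4,4,15,15] mem=[0,15,0,0]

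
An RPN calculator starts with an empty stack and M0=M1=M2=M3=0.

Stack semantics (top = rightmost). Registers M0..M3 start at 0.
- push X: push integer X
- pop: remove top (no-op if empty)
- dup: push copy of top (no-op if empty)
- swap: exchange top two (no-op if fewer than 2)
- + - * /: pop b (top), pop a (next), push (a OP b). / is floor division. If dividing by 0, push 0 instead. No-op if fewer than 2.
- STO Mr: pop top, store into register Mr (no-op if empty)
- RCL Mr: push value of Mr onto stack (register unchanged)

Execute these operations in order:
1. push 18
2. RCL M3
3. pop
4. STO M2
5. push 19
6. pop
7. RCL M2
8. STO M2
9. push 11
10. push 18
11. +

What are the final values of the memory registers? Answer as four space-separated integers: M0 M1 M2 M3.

After op 1 (push 18): stack=[18] mem=[0,0,0,0]
After op 2 (RCL M3): stack=[18,0] mem=[0,0,0,0]
After op 3 (pop): stack=[18] mem=[0,0,0,0]
After op 4 (STO M2): stack=[empty] mem=[0,0,18,0]
After op 5 (push 19): stack=[19] mem=[0,0,18,0]
After op 6 (pop): stack=[empty] mem=[0,0,18,0]
After op 7 (RCL M2): stack=[18] mem=[0,0,18,0]
After op 8 (STO M2): stack=[empty] mem=[0,0,18,0]
After op 9 (push 11): stack=[11] mem=[0,0,18,0]
After op 10 (push 18): stack=[11,18] mem=[0,0,18,0]
After op 11 (+): stack=[29] mem=[0,0,18,0]

Answer: 0 0 18 0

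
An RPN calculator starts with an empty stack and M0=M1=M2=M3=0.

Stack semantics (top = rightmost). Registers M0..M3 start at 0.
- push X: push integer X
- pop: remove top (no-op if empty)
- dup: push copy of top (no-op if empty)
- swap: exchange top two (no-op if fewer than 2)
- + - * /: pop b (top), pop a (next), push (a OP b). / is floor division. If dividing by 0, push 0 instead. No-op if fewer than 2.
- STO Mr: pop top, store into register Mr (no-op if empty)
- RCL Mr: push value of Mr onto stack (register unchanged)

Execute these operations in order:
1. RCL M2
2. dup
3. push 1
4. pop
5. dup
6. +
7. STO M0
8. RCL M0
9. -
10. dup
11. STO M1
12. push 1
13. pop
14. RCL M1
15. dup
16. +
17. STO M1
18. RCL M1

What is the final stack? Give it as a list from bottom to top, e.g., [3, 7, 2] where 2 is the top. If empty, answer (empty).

After op 1 (RCL M2): stack=[0] mem=[0,0,0,0]
After op 2 (dup): stack=[0,0] mem=[0,0,0,0]
After op 3 (push 1): stack=[0,0,1] mem=[0,0,0,0]
After op 4 (pop): stack=[0,0] mem=[0,0,0,0]
After op 5 (dup): stack=[0,0,0] mem=[0,0,0,0]
After op 6 (+): stack=[0,0] mem=[0,0,0,0]
After op 7 (STO M0): stack=[0] mem=[0,0,0,0]
After op 8 (RCL M0): stack=[0,0] mem=[0,0,0,0]
After op 9 (-): stack=[0] mem=[0,0,0,0]
After op 10 (dup): stack=[0,0] mem=[0,0,0,0]
After op 11 (STO M1): stack=[0] mem=[0,0,0,0]
After op 12 (push 1): stack=[0,1] mem=[0,0,0,0]
After op 13 (pop): stack=[0] mem=[0,0,0,0]
After op 14 (RCL M1): stack=[0,0] mem=[0,0,0,0]
After op 15 (dup): stack=[0,0,0] mem=[0,0,0,0]
After op 16 (+): stack=[0,0] mem=[0,0,0,0]
After op 17 (STO M1): stack=[0] mem=[0,0,0,0]
After op 18 (RCL M1): stack=[0,0] mem=[0,0,0,0]

Answer: [0, 0]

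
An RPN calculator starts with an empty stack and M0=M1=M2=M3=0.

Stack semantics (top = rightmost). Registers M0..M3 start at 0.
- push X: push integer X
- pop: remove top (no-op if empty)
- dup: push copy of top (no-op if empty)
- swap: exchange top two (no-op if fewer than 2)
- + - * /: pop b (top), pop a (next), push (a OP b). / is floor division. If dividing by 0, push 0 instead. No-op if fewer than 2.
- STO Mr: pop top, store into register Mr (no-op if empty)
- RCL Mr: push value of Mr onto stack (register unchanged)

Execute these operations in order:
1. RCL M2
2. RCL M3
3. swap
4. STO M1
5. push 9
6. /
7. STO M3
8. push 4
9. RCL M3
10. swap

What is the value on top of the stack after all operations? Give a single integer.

Answer: 4

Derivation:
After op 1 (RCL M2): stack=[0] mem=[0,0,0,0]
After op 2 (RCL M3): stack=[0,0] mem=[0,0,0,0]
After op 3 (swap): stack=[0,0] mem=[0,0,0,0]
After op 4 (STO M1): stack=[0] mem=[0,0,0,0]
After op 5 (push 9): stack=[0,9] mem=[0,0,0,0]
After op 6 (/): stack=[0] mem=[0,0,0,0]
After op 7 (STO M3): stack=[empty] mem=[0,0,0,0]
After op 8 (push 4): stack=[4] mem=[0,0,0,0]
After op 9 (RCL M3): stack=[4,0] mem=[0,0,0,0]
After op 10 (swap): stack=[0,4] mem=[0,0,0,0]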